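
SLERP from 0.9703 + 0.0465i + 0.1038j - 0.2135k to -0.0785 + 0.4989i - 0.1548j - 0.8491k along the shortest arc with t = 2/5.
0.706 + 0.3125i - 0.0056j - 0.6356k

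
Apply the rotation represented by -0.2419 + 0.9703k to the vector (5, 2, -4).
(-3.476, -4.113, -4)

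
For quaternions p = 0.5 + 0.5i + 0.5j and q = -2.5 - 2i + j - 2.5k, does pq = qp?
No: pq = -0.75 - 3.5i + 0.5j + 0.25k ≠ -0.75 - i - 2j - 2.75k = qp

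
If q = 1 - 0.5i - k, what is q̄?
1 + 0.5i + k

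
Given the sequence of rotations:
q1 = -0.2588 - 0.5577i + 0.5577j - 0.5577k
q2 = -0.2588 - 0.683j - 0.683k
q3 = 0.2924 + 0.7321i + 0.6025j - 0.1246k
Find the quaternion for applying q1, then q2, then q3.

q2 · q1 = 0.067 + 0.9062i + 0.4133j - 0.0598k
q3 · q2 · q1 = -0.9003 + 0.3295i + 0.0921j - 0.2692k
-0.9003 + 0.3295i + 0.0921j - 0.2692k


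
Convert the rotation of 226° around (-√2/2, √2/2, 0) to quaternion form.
-0.3907 - 0.6509i + 0.6509j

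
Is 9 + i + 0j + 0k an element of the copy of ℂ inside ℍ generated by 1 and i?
Yes. The quaternion 9 + i has j- and k-coefficients y = z = 0, so it lies in the complex subalgebra spanned by 1 and i.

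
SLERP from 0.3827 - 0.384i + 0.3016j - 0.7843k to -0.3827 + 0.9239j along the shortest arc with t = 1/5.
0.243 - 0.3537i + 0.5422j - 0.7224k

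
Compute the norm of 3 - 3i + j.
√19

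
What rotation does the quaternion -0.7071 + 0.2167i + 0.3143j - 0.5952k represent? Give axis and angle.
axis = (0.3065, 0.4445, -0.8417), θ = 3π/2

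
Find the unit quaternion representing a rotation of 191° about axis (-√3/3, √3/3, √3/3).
-0.0958 - 0.5747i + 0.5747j + 0.5747k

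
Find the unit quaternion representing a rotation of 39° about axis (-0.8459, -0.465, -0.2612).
0.9426 - 0.2824i - 0.1552j - 0.0872k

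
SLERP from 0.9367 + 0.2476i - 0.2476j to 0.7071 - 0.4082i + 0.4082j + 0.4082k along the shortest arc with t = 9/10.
0.778 - 0.3523i + 0.3523j + 0.3827k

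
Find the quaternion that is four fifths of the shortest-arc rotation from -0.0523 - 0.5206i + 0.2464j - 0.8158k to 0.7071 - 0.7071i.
0.6116 - 0.7598i + 0.0638j - 0.2111k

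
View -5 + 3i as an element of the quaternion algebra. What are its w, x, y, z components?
-5 + 3i + 0j + 0k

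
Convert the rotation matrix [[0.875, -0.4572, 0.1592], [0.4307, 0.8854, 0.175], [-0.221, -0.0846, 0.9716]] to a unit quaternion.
0.9659 - 0.0672i + 0.0984j + 0.2298k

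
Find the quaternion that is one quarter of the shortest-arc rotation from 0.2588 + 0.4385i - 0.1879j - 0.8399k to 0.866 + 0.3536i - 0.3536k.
0.4461 + 0.4451i - 0.1484j - 0.7622k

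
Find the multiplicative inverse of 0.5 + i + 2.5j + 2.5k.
0.0364 - 0.0727i - 0.1818j - 0.1818k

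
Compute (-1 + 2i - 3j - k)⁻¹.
-0.0667 - 0.1333i + 0.2j + 0.0667k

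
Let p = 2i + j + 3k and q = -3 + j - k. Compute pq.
2 - 10i - j - 7k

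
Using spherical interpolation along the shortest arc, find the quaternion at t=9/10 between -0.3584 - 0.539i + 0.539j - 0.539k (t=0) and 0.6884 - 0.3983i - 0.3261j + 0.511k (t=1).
-0.6876 + 0.3071i + 0.3706j - 0.5436k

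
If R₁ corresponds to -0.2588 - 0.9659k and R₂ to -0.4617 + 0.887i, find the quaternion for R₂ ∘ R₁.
0.1195 - 0.2296i + 0.8568j + 0.446k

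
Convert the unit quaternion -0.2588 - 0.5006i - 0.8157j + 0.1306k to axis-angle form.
axis = (-0.5183, -0.8445, 0.1352), θ = 7π/6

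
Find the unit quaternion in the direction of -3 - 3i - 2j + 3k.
-0.5388 - 0.5388i - 0.3592j + 0.5388k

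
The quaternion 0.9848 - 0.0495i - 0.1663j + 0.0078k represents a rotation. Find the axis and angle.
axis = (-0.285, -0.9575, 0.0449), θ = 20°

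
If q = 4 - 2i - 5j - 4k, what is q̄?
4 + 2i + 5j + 4k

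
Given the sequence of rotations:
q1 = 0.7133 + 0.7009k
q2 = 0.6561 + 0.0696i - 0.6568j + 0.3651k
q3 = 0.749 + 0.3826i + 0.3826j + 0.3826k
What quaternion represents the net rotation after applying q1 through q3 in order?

q2 · q1 = 0.2121 - 0.4107i - 0.5173j + 0.7203k
q3 · q2 · q1 = 0.2383 + 0.247i - 0.739j + 0.5799k
0.2383 + 0.247i - 0.739j + 0.5799k


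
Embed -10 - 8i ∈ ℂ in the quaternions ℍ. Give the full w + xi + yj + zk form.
-10 - 8i + 0j + 0k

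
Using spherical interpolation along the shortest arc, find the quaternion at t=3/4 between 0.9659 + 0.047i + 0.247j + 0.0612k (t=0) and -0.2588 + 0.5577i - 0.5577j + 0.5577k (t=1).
0.5304 - 0.4573i + 0.552j - 0.4527k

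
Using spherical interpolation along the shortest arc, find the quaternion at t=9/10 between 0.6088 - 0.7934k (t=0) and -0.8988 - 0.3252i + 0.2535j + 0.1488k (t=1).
0.8968 + 0.2996i - 0.2336j - 0.2266k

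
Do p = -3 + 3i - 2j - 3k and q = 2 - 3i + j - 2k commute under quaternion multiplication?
No: pq = -1 + 22i + 8j - 3k ≠ -1 + 8i - 22j + 3k = qp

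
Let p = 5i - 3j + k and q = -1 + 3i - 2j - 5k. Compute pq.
-16 + 12i + 31j - 2k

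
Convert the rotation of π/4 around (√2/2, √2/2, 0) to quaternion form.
0.9239 + 0.2706i + 0.2706j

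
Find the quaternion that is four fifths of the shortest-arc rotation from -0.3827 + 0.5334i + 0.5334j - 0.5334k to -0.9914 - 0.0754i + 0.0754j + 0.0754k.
-0.9738 + 0.0709i + 0.2041j - 0.0709k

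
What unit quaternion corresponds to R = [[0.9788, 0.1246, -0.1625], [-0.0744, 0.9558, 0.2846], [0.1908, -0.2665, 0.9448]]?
0.9848 - 0.1399i - 0.0897j - 0.0505k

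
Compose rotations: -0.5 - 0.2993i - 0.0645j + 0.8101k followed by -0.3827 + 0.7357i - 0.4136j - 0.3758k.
0.6893 - 0.6126i - 0.252j - 0.2934k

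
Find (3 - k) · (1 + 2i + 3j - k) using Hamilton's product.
2 + 9i + 7j - 4k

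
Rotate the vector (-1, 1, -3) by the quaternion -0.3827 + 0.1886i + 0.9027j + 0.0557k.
(3.029, -0.11, 1.347)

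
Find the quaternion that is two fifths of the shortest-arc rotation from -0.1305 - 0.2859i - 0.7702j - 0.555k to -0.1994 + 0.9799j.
0.0032 - 0.1826i - 0.9171j - 0.3544k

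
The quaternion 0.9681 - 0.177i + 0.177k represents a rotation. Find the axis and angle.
axis = (-√2/2, 0, √2/2), θ = 29°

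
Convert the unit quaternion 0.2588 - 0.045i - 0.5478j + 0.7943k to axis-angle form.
axis = (-0.0466, -0.5671, 0.8223), θ = 5π/6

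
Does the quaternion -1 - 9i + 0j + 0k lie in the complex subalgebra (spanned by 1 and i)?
Yes. The quaternion -1 - 9i has j- and k-coefficients y = z = 0, so it lies in the complex subalgebra spanned by 1 and i.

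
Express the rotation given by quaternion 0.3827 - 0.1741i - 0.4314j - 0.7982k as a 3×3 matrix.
[[-0.6465, 0.7612, -0.0523], [-0.4607, -0.3349, 0.8219], [0.6081, 0.5554, 0.5672]]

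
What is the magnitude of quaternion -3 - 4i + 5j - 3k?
√59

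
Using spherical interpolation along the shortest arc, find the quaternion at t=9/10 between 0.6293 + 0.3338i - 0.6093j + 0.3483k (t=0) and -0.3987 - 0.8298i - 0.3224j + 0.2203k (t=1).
0.4667 + 0.8392i + 0.226j - 0.1636k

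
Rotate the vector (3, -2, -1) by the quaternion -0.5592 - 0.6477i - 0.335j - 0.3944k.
(0.522, 3.386, -1.505)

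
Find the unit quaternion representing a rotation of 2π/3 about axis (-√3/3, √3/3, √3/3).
0.5 - 0.5i + 0.5j + 0.5k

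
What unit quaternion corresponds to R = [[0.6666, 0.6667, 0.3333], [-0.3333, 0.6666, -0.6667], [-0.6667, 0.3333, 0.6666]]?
0.866 + 0.2887i + 0.2887j - 0.2887k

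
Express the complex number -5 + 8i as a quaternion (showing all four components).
-5 + 8i + 0j + 0k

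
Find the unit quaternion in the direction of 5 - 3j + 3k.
0.7625 - 0.4575j + 0.4575k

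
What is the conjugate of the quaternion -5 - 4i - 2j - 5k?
-5 + 4i + 2j + 5k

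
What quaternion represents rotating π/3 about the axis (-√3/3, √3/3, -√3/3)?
0.866 - 0.2887i + 0.2887j - 0.2887k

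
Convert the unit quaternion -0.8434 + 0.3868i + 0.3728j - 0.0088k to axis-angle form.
axis = (0.7199, 0.6939, -0.0164), θ = 295°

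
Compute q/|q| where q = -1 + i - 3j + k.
-0.2887 + 0.2887i - 0.866j + 0.2887k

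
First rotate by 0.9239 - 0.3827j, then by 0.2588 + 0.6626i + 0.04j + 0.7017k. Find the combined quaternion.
0.2544 + 0.8807i - 0.0621j + 0.3947k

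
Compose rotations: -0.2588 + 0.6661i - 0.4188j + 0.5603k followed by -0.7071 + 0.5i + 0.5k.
-0.4302 - 0.391i + 0.349j - 0.735k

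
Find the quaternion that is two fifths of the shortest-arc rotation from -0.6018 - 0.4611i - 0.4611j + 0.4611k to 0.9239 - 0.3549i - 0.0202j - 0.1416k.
-0.8571 - 0.1478i - 0.308j + 0.3855k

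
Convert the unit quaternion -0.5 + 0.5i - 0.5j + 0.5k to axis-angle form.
axis = (√3/3, -√3/3, √3/3), θ = 4π/3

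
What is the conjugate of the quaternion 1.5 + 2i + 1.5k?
1.5 - 2i - 1.5k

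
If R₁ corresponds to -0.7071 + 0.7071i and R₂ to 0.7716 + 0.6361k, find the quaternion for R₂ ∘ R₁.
-0.5456 + 0.5456i + 0.4498j - 0.4498k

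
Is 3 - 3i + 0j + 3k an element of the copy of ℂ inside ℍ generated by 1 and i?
No. The quaternion 3 - 3i + 3k has j-coefficient y = 0 and k-coefficient z = 3, not both zero, so it does not lie in the complex subalgebra spanned by 1 and i.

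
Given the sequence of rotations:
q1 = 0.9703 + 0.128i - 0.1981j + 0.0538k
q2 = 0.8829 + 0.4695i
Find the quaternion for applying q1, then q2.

q2 · q1 = 0.7966 + 0.5686i - 0.2002j - 0.0455k
0.7966 + 0.5686i - 0.2002j - 0.0455k


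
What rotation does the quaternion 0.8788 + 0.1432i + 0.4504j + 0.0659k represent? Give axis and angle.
axis = (0.3001, 0.9439, 0.1381), θ = 57°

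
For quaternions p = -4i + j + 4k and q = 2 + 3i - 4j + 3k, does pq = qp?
No: pq = 4 + 11i + 26j + 21k ≠ 4 - 27i - 22j - 5k = qp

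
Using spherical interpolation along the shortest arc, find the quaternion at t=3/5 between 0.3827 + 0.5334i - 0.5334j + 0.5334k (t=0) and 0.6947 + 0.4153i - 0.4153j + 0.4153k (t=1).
0.5793 + 0.4706i - 0.4706j + 0.4706k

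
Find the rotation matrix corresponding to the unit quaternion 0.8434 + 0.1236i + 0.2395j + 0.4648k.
[[0.4532, -0.7248, 0.5189], [0.8432, 0.5374, 0.0142], [-0.2891, 0.4311, 0.8547]]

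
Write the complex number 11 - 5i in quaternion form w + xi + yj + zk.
11 - 5i + 0j + 0k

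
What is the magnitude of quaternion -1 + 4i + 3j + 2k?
√30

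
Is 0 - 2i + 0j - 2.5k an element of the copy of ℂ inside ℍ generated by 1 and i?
No. The quaternion -2i - 2.5k has j-coefficient y = 0 and k-coefficient z = -2.5, not both zero, so it does not lie in the complex subalgebra spanned by 1 and i.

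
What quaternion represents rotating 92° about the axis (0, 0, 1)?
0.6947 + 0.7193k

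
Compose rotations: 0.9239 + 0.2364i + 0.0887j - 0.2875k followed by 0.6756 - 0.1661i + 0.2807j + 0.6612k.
0.8286 - 0.1331i + 0.4278j + 0.3356k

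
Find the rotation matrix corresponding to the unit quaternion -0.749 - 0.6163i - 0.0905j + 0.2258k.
[[0.8816, 0.4498, -0.1428], [-0.2267, 0.1384, -0.9641], [-0.4139, 0.8823, 0.224]]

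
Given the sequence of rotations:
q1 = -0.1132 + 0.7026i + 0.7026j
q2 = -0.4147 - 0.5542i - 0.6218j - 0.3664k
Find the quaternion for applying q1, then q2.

q2 · q1 = 0.8732 + 0.0288i - 0.4784j + 0.089k
0.8732 + 0.0288i - 0.4784j + 0.089k


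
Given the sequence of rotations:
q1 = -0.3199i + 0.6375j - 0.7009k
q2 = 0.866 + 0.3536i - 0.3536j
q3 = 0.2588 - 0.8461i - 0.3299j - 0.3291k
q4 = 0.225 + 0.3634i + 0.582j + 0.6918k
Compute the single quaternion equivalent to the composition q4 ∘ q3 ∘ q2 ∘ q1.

q2 · q1 = 0.3385 - 0.0292i + 0.7999j - 0.4947k
q3 · q2 · q1 = 0.164 + 0.1325i - 0.3136j - 0.9259k
q4 · q3 · q2 · q1 = 0.8118 - 0.2325i + 0.453j - 0.2859k
0.8118 - 0.2325i + 0.453j - 0.2859k


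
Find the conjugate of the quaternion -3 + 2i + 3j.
-3 - 2i - 3j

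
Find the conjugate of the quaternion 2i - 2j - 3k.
-2i + 2j + 3k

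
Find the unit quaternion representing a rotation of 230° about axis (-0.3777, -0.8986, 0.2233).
-0.4226 - 0.3423i - 0.8144j + 0.2024k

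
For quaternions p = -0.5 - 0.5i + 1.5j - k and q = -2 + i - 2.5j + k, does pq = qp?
No: pq = 6.25 - 0.5i - 2.25j + 1.25k ≠ 6.25 + 1.5i - 1.25j + 1.75k = qp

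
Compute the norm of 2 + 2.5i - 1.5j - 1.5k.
3.841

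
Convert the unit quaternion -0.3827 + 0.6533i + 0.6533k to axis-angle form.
axis = (√2/2, 0, √2/2), θ = 5π/4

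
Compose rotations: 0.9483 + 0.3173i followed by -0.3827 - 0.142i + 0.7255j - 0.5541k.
-0.3179 - 0.2561i + 0.5122j - 0.7557k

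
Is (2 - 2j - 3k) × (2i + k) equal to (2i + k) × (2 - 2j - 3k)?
No: pq = 3 + 2i - 6j + 6k ≠ 3 + 6i + 6j - 2k = qp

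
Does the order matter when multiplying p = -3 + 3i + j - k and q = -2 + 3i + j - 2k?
Yes: pq = -6 - 16i - 2j + 8k ≠ -6 - 14i - 8j + 8k = qp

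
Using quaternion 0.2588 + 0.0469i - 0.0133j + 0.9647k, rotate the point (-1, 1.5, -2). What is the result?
(-0.056, -1.697, -2.09)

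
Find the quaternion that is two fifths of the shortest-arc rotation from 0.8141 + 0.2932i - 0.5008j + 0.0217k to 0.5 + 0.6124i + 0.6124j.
0.8481 + 0.5272i - 0.0499j + 0.0158k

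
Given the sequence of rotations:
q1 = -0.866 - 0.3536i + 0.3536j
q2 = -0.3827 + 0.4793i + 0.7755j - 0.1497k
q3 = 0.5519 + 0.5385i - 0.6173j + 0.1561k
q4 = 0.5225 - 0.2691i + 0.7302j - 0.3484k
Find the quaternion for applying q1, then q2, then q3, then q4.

q2 · q1 = 0.2267 - 0.2268i - 0.754j + 0.5733k
q3 · q2 · q1 = -0.3077 - 0.2393i - 0.9002j - 0.1942k
q4 · q3 · q2 · q1 = 0.3645 - 0.4977i - 0.6639j + 0.4227k
0.3645 - 0.4977i - 0.6639j + 0.4227k


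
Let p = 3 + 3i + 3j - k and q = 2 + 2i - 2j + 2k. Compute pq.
8 + 16i - 8j - 8k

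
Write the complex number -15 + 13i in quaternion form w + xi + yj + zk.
-15 + 13i + 0j + 0k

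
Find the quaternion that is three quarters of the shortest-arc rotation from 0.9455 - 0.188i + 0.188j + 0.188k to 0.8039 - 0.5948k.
0.9048 - 0.053i + 0.053j - 0.4192k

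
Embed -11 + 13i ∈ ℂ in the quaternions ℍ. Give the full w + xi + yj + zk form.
-11 + 13i + 0j + 0k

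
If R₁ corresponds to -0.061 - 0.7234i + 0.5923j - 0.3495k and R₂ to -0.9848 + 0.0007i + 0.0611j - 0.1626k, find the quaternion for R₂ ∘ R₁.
-0.0324 + 0.7873i - 0.4692j + 0.3987k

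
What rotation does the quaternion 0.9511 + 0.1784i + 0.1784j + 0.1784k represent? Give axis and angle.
axis = (√3/3, √3/3, √3/3), θ = 36°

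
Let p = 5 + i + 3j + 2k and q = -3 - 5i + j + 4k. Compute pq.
-21 - 18i - 18j + 30k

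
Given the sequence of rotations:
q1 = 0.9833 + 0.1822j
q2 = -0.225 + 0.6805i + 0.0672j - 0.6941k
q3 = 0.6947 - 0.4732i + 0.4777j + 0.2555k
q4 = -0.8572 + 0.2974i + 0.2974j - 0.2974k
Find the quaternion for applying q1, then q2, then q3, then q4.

q2 · q1 = -0.2335 + 0.7956i + 0.0251j - 0.5585k
q3 · q2 · q1 = 0.345 + 0.39i - 0.1551j - 0.8396k
q4 · q3 · q2 · q1 = -0.6153 - 0.5275i + 0.3693j + 0.455k
-0.6153 - 0.5275i + 0.3693j + 0.455k


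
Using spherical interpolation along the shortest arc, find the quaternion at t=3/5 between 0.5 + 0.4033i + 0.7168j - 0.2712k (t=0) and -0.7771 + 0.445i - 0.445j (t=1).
0.7557 - 0.1122i + 0.6328j - 0.1261k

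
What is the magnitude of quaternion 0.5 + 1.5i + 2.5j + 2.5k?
√15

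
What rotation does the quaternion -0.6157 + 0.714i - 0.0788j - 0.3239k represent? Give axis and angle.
axis = (0.9061, -0.1, -0.411), θ = 256°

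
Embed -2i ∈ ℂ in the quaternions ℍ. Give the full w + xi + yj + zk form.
0 - 2i + 0j + 0k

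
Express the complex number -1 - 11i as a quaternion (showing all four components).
-1 - 11i + 0j + 0k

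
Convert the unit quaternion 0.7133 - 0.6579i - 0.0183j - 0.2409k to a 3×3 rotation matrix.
[[0.8833, 0.3677, 0.2909], [-0.3196, 0.0183, 0.9474], [0.3431, -0.9297, 0.1337]]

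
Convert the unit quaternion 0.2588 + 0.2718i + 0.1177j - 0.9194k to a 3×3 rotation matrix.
[[-0.7183, 0.5399, -0.4389], [-0.4119, -0.8383, -0.3571], [-0.5607, -0.0757, 0.8245]]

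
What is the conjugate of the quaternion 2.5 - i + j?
2.5 + i - j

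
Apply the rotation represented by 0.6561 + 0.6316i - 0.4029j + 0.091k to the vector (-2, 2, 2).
(-3.402, -0.654, -0.021)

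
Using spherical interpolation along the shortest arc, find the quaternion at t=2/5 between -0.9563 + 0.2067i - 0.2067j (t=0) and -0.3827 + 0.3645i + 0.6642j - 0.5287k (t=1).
-0.8837 + 0.3341i + 0.1881j - 0.2684k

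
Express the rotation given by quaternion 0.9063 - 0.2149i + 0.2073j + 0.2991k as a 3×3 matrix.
[[0.7351, -0.6312, 0.2472], [0.4531, 0.7287, 0.5135], [-0.5043, -0.2655, 0.8217]]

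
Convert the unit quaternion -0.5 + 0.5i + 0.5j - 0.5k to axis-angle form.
axis = (√3/3, √3/3, -√3/3), θ = 4π/3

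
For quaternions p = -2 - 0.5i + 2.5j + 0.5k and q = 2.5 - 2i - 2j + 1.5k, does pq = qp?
No: pq = -1.75 + 7.5i + 10j + 4.25k ≠ -1.75 - 2i + 10.5j - 7.75k = qp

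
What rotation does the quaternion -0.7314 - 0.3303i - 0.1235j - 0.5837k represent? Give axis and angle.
axis = (-0.4843, -0.1811, -0.8559), θ = 274°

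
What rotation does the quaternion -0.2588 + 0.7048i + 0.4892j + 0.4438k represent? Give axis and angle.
axis = (0.7297, 0.5065, 0.4595), θ = 7π/6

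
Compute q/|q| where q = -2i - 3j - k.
-0.5345i - 0.8018j - 0.2673k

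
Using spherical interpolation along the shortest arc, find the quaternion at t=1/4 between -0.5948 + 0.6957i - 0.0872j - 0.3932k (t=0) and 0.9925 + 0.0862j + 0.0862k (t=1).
-0.7552 + 0.554i - 0.0939j - 0.3376k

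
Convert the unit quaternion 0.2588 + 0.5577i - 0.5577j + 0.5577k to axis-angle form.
axis = (√3/3, -√3/3, √3/3), θ = 5π/6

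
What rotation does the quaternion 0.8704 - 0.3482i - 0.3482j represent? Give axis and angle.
axis = (-√2/2, -√2/2, 0), θ = 59°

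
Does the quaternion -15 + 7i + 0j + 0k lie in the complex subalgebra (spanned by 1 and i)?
Yes. The quaternion -15 + 7i has j- and k-coefficients y = z = 0, so it lies in the complex subalgebra spanned by 1 and i.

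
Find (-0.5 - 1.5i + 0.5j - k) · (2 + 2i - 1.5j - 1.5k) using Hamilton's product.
1.25 - 6.25i - 2.5j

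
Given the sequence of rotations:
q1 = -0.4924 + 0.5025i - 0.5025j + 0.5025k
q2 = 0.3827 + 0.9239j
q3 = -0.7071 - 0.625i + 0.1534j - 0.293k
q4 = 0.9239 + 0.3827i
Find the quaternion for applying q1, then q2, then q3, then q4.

q2 · q1 = 0.2758 + 0.6566i - 0.6472j - 0.272k
q3 · q2 · q1 = 0.2349 - 0.868i + 0.1376j + 0.4153k
q4 · q3 · q2 · q1 = 0.5492 - 0.712i - 0.0318j + 0.4364k
0.5492 - 0.712i - 0.0318j + 0.4364k


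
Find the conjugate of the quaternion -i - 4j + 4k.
i + 4j - 4k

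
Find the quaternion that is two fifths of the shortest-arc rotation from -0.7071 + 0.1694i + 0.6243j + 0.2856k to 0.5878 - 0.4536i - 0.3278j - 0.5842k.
-0.6818 + 0.2935i + 0.5224j + 0.4197k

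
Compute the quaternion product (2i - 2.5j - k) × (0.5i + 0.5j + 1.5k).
1.75 - 3.25i - 3.5j + 2.25k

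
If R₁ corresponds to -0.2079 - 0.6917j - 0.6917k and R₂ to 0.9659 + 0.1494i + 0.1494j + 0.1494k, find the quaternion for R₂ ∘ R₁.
0.0059 - 0.0311i - 0.5958j - 0.8025k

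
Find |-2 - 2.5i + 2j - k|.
3.905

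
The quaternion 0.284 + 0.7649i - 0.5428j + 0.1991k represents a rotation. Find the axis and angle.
axis = (0.7977, -0.5661, 0.2077), θ = 147°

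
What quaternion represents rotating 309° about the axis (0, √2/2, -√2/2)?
-0.9026 + 0.3044j - 0.3044k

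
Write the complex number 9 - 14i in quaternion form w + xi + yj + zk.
9 - 14i + 0j + 0k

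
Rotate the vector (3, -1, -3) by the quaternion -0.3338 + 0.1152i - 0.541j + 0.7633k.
(-4.248, 0.536, -0.817)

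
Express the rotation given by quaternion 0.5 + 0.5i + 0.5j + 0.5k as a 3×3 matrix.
[[0, 0, 1], [1, 0, 0], [0, 1, 0]]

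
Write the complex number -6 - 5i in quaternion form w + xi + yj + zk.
-6 - 5i + 0j + 0k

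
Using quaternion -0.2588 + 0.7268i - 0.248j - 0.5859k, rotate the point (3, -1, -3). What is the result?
(3.405, -1.429, -2.316)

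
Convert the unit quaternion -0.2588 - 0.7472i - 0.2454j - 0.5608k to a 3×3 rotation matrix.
[[0.2506, 0.0765, 0.9651], [0.657, -0.7456, -0.1115], [0.711, 0.662, -0.2371]]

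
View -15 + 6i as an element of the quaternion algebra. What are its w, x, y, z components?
-15 + 6i + 0j + 0k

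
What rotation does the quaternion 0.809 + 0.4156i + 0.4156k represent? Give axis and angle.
axis = (√2/2, 0, √2/2), θ = 72°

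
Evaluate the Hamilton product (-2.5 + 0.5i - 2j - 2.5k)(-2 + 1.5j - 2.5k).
1.75 + 7.75i + 1.5j + 12k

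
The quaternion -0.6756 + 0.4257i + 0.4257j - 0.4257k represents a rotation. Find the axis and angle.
axis = (√3/3, √3/3, -√3/3), θ = 265°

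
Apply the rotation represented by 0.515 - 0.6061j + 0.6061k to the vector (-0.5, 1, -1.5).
(0.547, 1.055, -1.445)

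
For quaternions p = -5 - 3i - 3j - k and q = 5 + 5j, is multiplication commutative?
No: pq = -10 - 10i - 40j - 20k ≠ -10 - 20i - 40j + 10k = qp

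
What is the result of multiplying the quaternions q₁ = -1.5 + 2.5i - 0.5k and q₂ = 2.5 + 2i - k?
-9.25 + 3.25i + 1.5j + 0.25k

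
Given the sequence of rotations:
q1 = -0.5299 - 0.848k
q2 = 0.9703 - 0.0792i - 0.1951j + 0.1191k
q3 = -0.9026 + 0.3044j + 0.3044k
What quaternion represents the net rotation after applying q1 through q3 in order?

q2 · q1 = -0.4132 + 0.2074i + 0.0362j - 0.8859k
q3 · q2 · q1 = 0.6316 - 0.4679i - 0.0953j + 0.6107k
0.6316 - 0.4679i - 0.0953j + 0.6107k


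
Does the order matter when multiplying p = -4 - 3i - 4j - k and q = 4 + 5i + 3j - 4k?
Yes: pq = 7 - 13i - 45j + 23k ≠ 7 - 51i - 11j + k = qp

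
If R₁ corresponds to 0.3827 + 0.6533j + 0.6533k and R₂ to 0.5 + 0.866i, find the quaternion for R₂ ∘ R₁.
0.1913 + 0.3314i - 0.2391j + 0.8924k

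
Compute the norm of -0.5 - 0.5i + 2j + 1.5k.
2.598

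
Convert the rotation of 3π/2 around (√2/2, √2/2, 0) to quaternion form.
-0.7071 + 0.5i + 0.5j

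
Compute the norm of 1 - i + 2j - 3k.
√15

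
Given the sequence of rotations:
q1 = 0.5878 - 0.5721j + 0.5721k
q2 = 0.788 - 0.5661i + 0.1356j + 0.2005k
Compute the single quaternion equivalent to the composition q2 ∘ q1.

q2 · q1 = 0.4261 - 0.1405i - 0.0472j + 0.8925k
0.4261 - 0.1405i - 0.0472j + 0.8925k


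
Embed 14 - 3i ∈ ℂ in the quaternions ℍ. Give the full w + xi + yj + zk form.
14 - 3i + 0j + 0k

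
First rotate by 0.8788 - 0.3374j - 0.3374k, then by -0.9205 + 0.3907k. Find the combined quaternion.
-0.6771 + 0.1318i + 0.3106j + 0.6539k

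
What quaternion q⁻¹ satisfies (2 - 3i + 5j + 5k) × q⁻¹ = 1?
0.0317 + 0.0476i - 0.0794j - 0.0794k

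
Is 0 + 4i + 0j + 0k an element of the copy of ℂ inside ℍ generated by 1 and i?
Yes. The quaternion 4i has j- and k-coefficients y = z = 0, so it lies in the complex subalgebra spanned by 1 and i.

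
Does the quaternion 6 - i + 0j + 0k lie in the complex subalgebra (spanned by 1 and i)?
Yes. The quaternion 6 - i has j- and k-coefficients y = z = 0, so it lies in the complex subalgebra spanned by 1 and i.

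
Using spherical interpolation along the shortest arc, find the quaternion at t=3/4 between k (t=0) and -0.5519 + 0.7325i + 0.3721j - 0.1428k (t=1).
0.4893 - 0.6494i - 0.3299j + 0.4796k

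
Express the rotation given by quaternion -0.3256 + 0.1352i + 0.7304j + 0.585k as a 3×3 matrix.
[[-0.7514, 0.5785, -0.3175], [-0.1835, 0.279, 0.9426], [0.6338, 0.7665, -0.1035]]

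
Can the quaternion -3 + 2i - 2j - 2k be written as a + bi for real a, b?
No. The quaternion -3 + 2i - 2j - 2k has j-coefficient y = -2 and k-coefficient z = -2, not both zero, so it does not lie in the complex subalgebra spanned by 1 and i.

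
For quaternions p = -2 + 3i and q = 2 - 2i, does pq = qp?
Yes: pq = qp = 2 + 10i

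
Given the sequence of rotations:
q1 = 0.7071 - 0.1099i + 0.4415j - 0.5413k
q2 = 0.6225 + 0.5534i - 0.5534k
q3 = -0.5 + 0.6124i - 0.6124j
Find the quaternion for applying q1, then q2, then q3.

q2 · q1 = 0.2014 + 0.5672i + 0.6352j - 0.4839k
q3 · q2 · q1 = -0.0591 + 0.1361i - 0.1446j + 0.9783k
-0.0591 + 0.1361i - 0.1446j + 0.9783k


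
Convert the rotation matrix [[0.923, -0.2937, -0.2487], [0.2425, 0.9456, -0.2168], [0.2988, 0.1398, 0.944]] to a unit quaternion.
0.9763 + 0.0913i - 0.1402j + 0.1373k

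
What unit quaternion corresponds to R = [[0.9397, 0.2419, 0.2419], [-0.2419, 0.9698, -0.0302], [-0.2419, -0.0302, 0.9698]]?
0.9848 + 0.1228j - 0.1228k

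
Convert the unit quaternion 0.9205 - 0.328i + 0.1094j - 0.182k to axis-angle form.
axis = (-0.8394, 0.28, -0.4658), θ = 46°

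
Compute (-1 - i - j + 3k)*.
-1 + i + j - 3k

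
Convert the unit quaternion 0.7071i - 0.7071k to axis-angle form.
axis = (√2/2, 0, -√2/2), θ = π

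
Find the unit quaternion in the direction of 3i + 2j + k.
0.8018i + 0.5345j + 0.2673k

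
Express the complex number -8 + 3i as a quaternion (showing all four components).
-8 + 3i + 0j + 0k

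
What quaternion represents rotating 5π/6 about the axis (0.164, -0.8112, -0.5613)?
0.2588 + 0.1584i - 0.7836j - 0.5422k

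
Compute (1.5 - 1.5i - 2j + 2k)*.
1.5 + 1.5i + 2j - 2k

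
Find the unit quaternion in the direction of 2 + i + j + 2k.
0.6325 + 0.3162i + 0.3162j + 0.6325k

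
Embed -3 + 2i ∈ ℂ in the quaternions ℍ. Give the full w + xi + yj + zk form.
-3 + 2i + 0j + 0k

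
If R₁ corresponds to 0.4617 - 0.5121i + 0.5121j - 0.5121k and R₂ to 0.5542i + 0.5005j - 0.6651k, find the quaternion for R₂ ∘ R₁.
-0.3131 + 0.3402i + 0.8555j + 0.233k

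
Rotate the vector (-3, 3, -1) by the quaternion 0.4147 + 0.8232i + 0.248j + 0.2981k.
(-2.311, -3.031, 2.115)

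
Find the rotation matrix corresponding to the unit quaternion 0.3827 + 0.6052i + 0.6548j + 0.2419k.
[[0.0254, 0.6074, 0.794], [0.9777, 0.1504, -0.1464], [-0.2084, 0.78, -0.5901]]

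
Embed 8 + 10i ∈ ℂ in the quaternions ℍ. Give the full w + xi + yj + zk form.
8 + 10i + 0j + 0k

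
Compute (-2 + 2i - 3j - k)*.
-2 - 2i + 3j + k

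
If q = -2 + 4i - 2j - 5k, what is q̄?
-2 - 4i + 2j + 5k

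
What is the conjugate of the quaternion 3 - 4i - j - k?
3 + 4i + j + k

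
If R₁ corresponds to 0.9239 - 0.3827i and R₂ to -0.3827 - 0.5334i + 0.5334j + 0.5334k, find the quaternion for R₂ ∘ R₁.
-0.5577 - 0.3463i + 0.2887j + 0.6969k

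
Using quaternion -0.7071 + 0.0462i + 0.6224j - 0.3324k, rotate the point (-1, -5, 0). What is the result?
(2.059, -4.401, 1.546)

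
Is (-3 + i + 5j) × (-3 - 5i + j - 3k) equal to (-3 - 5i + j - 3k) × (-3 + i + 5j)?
No: pq = 9 - 3i - 15j + 35k ≠ 9 + 27i - 21j - 17k = qp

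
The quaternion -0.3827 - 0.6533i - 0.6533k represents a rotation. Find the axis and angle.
axis = (-√2/2, 0, -√2/2), θ = 5π/4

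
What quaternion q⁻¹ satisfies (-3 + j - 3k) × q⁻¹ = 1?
-0.1579 - 0.0526j + 0.1579k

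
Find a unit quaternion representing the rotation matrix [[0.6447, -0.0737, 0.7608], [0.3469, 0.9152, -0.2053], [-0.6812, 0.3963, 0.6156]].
0.891 + 0.1688i + 0.4046j + 0.118k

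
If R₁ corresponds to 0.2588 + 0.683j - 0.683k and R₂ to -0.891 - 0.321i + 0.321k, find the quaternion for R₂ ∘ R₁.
-0.0113 - 0.3023i - 0.8278j + 0.4724k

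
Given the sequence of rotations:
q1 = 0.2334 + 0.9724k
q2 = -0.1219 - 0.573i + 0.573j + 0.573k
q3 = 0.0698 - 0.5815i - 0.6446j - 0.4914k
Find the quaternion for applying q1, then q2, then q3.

q2 · q1 = -0.5856 + 0.4234i + 0.6909j + 0.0152k
q3 · q2 · q1 = 0.6582 + 0.6998i + 0.2265j + 0.16k
0.6582 + 0.6998i + 0.2265j + 0.16k


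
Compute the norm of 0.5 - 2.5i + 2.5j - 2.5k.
√19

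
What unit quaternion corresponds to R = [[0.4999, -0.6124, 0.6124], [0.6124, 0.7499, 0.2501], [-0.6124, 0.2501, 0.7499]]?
0.866 + 0.3536j + 0.3536k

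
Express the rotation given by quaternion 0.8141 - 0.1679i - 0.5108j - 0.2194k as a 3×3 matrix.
[[0.3819, 0.5288, -0.758], [-0.1857, 0.8473, 0.4975], [0.9054, -0.0492, 0.4218]]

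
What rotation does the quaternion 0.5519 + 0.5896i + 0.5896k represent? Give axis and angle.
axis = (√2/2, 0, √2/2), θ = 113°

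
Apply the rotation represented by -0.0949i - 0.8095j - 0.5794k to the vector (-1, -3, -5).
(-0.029, -5.776, -1.281)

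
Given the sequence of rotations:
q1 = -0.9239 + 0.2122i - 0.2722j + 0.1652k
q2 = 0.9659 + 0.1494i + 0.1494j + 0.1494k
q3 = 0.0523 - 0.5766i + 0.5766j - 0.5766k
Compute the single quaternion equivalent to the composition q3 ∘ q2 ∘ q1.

q2 · q1 = -0.9081 + 0.1323i - 0.3939j - 0.0508k
q3 · q2 · q1 = 0.2266 + 0.2741i - 0.6498j + 0.6718k
0.2266 + 0.2741i - 0.6498j + 0.6718k


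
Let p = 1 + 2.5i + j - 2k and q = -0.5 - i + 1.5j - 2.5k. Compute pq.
-4.5 - 1.75i + 9.25j + 3.25k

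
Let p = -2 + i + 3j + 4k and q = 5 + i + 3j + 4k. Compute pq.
-36 + 3i + 9j + 12k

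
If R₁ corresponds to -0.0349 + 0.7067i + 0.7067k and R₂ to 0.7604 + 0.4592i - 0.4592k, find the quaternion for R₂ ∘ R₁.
-0.0265 + 0.5213i - 0.649j + 0.5534k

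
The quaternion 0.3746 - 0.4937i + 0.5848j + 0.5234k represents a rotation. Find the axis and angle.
axis = (-0.5325, 0.6307, 0.5645), θ = 136°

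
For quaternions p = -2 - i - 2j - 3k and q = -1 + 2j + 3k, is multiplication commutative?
No: pq = 15 + i + j - 5k ≠ 15 + i - 5j - k = qp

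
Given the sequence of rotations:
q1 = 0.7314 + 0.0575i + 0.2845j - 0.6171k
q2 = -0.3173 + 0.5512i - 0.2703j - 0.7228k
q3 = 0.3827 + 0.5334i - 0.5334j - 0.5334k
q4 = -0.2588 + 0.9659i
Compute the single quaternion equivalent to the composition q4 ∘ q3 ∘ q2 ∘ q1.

q2 · q1 = -0.6329 + 0.7573i + 0.0106j - 0.1605k
q3 · q2 · q1 = -0.7261 + 0.0435i + 0.0233j + 0.6858k
q4 · q3 · q2 · q1 = 0.1459 - 0.7126i - 0.6684j - 0.155k
0.1459 - 0.7126i - 0.6684j - 0.155k


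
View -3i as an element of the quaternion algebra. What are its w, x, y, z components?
0 - 3i + 0j + 0k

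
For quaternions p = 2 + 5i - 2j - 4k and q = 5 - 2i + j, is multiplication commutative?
No: pq = 22 + 25i - 19k ≠ 22 + 17i - 16j - 21k = qp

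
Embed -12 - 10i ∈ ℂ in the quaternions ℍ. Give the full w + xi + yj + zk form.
-12 - 10i + 0j + 0k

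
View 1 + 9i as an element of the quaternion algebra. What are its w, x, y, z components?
1 + 9i + 0j + 0k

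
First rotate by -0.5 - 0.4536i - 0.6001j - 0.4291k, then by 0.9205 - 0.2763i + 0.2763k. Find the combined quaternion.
-0.467 - 0.1136i - 0.7963j - 0.3673k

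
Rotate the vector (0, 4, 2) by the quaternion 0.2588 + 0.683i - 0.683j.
(-4.439, -0.439, -0.318)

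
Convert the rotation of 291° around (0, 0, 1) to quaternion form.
-0.8241 + 0.5664k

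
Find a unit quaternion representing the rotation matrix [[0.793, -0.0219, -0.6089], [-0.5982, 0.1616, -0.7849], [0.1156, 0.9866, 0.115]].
0.7193 + 0.6157i - 0.2518j - 0.2003k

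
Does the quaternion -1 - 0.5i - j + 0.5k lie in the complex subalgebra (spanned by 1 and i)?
No. The quaternion -1 - 0.5i - j + 0.5k has j-coefficient y = -1 and k-coefficient z = 0.5, not both zero, so it does not lie in the complex subalgebra spanned by 1 and i.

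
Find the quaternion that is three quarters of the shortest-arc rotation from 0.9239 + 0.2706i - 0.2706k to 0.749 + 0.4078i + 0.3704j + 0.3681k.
0.8442 + 0.3954i + 0.2912j + 0.2147k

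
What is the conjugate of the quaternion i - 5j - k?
-i + 5j + k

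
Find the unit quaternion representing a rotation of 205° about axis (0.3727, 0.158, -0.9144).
-0.2164 + 0.3639i + 0.1543j - 0.8927k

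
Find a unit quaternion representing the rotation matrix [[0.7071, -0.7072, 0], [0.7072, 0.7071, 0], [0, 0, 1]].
0.9239 + 0.3827k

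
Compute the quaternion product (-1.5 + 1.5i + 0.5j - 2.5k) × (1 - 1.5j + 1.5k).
3 - 1.5i + 0.5j - 7k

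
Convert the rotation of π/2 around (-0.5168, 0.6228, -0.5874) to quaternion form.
0.7071 - 0.3654i + 0.4404j - 0.4154k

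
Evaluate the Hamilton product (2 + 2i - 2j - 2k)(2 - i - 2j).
2 - 2i - 6j - 10k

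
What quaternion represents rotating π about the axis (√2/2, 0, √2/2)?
0.7071i + 0.7071k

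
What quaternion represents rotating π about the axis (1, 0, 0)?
i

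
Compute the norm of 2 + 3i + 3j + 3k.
√31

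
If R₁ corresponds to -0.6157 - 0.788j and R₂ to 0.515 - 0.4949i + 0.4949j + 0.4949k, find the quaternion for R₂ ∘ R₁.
0.0729 + 0.6947i - 0.7105j + 0.0853k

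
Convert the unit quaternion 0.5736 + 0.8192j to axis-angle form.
axis = (0, 1, 0), θ = 110°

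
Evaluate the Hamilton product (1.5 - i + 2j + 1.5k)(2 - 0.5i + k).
1 - 0.75i + 4.25j + 5.5k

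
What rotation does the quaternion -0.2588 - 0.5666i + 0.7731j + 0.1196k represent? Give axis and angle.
axis = (-0.5866, 0.8004, 0.1238), θ = 7π/6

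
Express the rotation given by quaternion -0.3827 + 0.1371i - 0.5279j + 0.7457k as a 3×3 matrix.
[[-0.6695, 0.426, 0.6085], [-0.7155, -0.1497, -0.6824], [-0.1996, -0.8922, 0.4051]]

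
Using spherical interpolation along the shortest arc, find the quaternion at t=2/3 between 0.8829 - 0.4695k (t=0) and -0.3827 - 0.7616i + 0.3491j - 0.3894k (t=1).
0.7197 + 0.6241i - 0.2861j + 0.1031k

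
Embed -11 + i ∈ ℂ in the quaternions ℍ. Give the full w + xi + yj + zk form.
-11 + i + 0j + 0k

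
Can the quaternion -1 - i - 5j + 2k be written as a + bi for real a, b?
No. The quaternion -1 - i - 5j + 2k has j-coefficient y = -5 and k-coefficient z = 2, not both zero, so it does not lie in the complex subalgebra spanned by 1 and i.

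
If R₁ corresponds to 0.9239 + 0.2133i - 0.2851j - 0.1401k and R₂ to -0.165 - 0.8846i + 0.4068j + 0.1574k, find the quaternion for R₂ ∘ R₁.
0.1743 - 0.8646i + 0.3325j + 0.334k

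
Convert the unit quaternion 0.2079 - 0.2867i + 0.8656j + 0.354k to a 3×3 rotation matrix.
[[-0.7492, -0.6435, 0.1569], [-0.3491, 0.585, 0.7321], [-0.5629, 0.4936, -0.6629]]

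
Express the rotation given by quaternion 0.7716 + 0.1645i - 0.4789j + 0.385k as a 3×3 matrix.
[[0.2449, -0.7517, -0.6124], [0.4366, 0.6494, -0.6226], [0.8657, -0.1149, 0.4872]]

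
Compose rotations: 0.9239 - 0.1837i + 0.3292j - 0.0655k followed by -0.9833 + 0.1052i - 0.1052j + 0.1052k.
-0.8476 + 0.2501i - 0.4333j + 0.1769k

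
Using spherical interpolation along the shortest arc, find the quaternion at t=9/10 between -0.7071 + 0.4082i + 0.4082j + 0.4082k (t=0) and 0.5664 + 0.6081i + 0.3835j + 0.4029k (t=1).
0.4471 + 0.6454i + 0.4284j + 0.4472k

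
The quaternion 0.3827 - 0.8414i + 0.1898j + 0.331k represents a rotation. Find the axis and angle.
axis = (-0.9107, 0.2054, 0.3583), θ = 3π/4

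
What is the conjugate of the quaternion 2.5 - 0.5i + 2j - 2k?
2.5 + 0.5i - 2j + 2k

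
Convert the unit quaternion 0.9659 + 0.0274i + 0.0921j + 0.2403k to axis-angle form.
axis = (0.1059, 0.3559, 0.9285), θ = π/6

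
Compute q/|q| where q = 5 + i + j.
0.9623 + 0.1925i + 0.1925j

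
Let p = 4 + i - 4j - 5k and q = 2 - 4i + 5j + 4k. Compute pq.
52 - 5i + 28j - 5k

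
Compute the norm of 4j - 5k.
√41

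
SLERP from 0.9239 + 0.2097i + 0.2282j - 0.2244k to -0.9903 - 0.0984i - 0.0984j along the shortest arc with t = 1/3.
0.9551 + 0.1741i + 0.1865j - 0.1508k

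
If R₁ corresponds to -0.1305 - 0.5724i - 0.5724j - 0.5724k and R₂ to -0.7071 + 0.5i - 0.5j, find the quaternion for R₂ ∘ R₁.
0.0923 + 0.6257i + 0.7562j - 0.1677k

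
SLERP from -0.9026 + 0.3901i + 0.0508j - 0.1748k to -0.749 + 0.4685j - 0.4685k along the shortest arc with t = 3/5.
-0.8573 + 0.1665i + 0.317j - 0.3699k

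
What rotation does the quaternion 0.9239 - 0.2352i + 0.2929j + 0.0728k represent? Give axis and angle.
axis = (-0.6147, 0.7655, 0.1903), θ = π/4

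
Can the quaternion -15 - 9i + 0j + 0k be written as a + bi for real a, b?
Yes. The quaternion -15 - 9i has j- and k-coefficients y = z = 0, so it lies in the complex subalgebra spanned by 1 and i.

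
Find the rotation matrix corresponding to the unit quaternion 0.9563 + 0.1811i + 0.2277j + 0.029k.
[[0.8946, 0.027, 0.446], [0.1379, 0.9327, -0.3332], [-0.425, 0.3596, 0.8307]]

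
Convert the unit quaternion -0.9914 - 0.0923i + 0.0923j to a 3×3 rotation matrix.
[[0.983, -0.017, -0.183], [-0.017, 0.983, -0.183], [0.183, 0.183, 0.9659]]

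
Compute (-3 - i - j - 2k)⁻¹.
-0.2 + 0.0667i + 0.0667j + 0.1333k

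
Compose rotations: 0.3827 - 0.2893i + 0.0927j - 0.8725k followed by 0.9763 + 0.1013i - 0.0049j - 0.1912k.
0.2366 - 0.2217i + 0.2323j - 0.917k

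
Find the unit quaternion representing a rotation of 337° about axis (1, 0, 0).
-0.9799 + 0.1994i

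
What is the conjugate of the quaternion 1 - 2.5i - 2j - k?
1 + 2.5i + 2j + k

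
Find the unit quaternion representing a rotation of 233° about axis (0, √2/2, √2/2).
-0.4462 + 0.6328j + 0.6328k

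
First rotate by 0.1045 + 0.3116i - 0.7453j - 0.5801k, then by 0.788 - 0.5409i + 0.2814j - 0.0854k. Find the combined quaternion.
0.4111 - 0.0379i - 0.8983j - 0.1506k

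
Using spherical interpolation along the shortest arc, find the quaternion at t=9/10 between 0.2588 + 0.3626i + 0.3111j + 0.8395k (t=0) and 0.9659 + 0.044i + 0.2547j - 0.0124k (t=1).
0.9502 + 0.0889i + 0.2822j + 0.0975k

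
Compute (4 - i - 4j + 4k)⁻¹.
0.0816 + 0.0204i + 0.0816j - 0.0816k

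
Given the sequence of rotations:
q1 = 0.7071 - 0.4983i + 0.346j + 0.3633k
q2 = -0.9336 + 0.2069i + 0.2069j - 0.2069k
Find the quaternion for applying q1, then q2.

q2 · q1 = -0.5535 + 0.7583i - 0.1488j - 0.3108k
-0.5535 + 0.7583i - 0.1488j - 0.3108k


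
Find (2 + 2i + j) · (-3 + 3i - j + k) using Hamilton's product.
-11 + i - 7j - 3k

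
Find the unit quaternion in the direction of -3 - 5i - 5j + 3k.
-0.3638 - 0.6063i - 0.6063j + 0.3638k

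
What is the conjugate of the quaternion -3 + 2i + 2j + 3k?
-3 - 2i - 2j - 3k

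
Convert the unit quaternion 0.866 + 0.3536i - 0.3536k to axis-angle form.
axis = (√2/2, 0, -√2/2), θ = π/3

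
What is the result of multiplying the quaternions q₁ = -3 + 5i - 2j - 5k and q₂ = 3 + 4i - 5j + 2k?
-29 - 26i - 21j - 38k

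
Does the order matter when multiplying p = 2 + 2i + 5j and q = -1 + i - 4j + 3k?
Yes: pq = 16 + 15i - 19j - 7k ≠ 16 - 15i - 7j + 19k = qp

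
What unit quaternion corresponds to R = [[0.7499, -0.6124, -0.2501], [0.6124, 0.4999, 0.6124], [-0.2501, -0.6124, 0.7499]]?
0.866 - 0.3536i + 0.3536k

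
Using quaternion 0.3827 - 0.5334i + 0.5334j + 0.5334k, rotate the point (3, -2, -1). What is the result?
(1.701, -1.183, -3.115)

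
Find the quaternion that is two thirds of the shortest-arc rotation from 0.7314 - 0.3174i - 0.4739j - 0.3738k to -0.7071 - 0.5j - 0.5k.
0.9391 - 0.1507i + 0.1934j + 0.2409k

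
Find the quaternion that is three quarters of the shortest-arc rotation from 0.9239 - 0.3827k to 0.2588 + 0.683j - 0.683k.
0.4873 + 0.5576j - 0.672k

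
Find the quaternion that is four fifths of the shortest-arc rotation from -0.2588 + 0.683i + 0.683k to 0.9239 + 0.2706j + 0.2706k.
-0.9441 + 0.2043i - 0.2539j - 0.0496k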